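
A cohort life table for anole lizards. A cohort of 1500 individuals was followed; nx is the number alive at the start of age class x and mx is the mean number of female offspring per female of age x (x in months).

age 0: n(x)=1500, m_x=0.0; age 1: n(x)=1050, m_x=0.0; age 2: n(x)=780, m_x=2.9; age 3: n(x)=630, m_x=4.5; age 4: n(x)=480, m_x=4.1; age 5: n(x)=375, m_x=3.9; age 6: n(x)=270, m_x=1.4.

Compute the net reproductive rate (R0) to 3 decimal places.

5.937

lx = nx/n0 = nx/1500: 1, 0.7, 0.52, 0.42, 0.32, 0.25, 0.18
lx·mx by age: 0, 0, 1.508, 1.89, 1.312, 0.975, 0.252
R0 = Σ lx·mx = 5.937 → 5.937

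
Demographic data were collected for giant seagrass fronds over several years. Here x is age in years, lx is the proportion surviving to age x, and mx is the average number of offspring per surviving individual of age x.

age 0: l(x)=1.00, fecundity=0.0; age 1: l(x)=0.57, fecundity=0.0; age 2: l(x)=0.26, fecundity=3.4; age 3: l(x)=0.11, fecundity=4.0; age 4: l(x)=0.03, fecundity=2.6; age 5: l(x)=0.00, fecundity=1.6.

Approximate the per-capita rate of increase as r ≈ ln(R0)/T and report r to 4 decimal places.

R0 = Σ lx·mx = 0 + 0 + 0.884 + 0.44 + 0.078 + 0 = 1.402
Σ x·lx·mx = 3.4; T = 3.4/1.402 = 2.42511…
r ≈ ln(R0)/T = ln(1.402)/2.42511… = 0.139334… → 0.1393

0.1393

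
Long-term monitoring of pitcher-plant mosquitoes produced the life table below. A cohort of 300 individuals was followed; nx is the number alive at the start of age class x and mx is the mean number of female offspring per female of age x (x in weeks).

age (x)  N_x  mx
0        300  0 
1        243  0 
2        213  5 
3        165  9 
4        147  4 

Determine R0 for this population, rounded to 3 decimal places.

10.460

lx = nx/n0 = nx/300: 1, 0.81, 0.71, 0.55, 0.49
lx·mx by age: 0, 0, 3.55, 4.95, 1.96
R0 = Σ lx·mx = 10.46 → 10.460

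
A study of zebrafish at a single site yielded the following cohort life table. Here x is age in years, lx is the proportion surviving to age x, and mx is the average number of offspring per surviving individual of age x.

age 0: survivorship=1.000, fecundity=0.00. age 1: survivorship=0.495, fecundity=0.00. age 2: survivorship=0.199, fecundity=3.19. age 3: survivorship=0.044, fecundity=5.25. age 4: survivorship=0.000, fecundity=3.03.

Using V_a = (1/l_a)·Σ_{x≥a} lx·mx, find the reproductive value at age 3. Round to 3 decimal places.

lx·mx for x ≥ 3: 0.231, 0 → sum = 0.231
V_3 = 0.231 / l_3 = 0.231 / 0.044 = 5.25 → 5.250

5.250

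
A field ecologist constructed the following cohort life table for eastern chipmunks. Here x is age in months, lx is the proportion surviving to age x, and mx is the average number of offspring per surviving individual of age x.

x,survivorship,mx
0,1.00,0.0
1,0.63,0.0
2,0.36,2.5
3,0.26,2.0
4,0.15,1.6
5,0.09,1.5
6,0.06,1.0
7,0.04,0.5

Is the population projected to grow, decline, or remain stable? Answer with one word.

R0 = Σ lx·mx = 0 + 0 + 0.9 + 0.52 + 0.24 + 0.135 + 0.06 + 0.02 = 1.875
R0 > 1, so the population is growing.

growing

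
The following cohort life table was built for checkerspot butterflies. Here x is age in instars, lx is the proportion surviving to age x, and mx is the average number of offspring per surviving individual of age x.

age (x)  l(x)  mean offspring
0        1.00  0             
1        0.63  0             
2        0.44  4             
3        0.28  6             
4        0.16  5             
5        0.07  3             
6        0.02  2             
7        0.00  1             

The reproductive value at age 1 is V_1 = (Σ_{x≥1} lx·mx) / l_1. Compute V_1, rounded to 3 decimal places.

7.127

lx·mx for x ≥ 1: 0, 1.76, 1.68, 0.8, 0.21, 0.04, 0 → sum = 4.49
V_1 = 4.49 / l_1 = 4.49 / 0.63 = 7.126984… → 7.127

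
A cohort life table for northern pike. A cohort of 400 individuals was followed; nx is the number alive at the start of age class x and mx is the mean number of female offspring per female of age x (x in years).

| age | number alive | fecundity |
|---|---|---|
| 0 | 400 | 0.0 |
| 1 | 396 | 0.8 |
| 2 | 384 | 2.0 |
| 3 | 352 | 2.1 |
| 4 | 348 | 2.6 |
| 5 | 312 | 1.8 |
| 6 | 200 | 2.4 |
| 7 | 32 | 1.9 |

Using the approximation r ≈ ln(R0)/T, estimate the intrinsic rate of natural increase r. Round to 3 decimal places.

lx = nx/n0 = nx/400: 1, 0.99, 0.96, 0.88, 0.87, 0.78, 0.5, 0.08
R0 = Σ lx·mx = 0 + 0.792 + 1.92 + 1.848 + 2.262 + 1.404 + 1.2 + 0.152 = 9.578
Σ x·lx·mx = 34.508; T = 34.508/9.578 = 3.60284…
r ≈ ln(R0)/T = ln(9.578)/3.60284… = 0.62714… → 0.627

0.627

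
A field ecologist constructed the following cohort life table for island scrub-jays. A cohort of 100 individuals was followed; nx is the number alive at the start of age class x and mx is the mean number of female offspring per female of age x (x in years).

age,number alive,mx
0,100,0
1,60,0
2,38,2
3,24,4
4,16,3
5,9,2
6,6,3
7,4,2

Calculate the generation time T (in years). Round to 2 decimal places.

lx = nx/n0 = nx/100: 1, 0.6, 0.38, 0.24, 0.16, 0.09, 0.06, 0.04
lx·mx: 0, 0, 0.76, 0.96, 0.48, 0.18, 0.18, 0.08 → R0 = 2.64
x·lx·mx: 0, 0, 1.52, 2.88, 1.92, 0.9, 1.08, 0.56 → Σ = 8.86
T = 8.86 / 2.64 = 3.356061… → 3.36

3.36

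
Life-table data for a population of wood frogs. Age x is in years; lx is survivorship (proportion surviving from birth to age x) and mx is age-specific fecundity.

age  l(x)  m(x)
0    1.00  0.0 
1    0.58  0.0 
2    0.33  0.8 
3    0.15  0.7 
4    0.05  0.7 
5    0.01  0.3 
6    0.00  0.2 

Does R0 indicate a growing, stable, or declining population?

declining

R0 = Σ lx·mx = 0 + 0 + 0.264 + 0.105 + 0.035 + 0.003 + 0 = 0.407
R0 < 1, so the population is declining.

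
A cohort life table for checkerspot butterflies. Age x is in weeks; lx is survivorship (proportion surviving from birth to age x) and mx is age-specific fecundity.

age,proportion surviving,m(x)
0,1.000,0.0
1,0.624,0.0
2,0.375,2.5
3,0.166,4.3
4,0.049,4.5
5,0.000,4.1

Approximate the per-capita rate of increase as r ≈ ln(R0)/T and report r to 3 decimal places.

R0 = Σ lx·mx = 0 + 0 + 0.9375 + 0.7138 + 0.2205 + 0 = 1.8718
Σ x·lx·mx = 4.8984; T = 4.8984/1.8718 = 2.61695…
r ≈ ln(R0)/T = ln(1.8718)/2.61695… = 0.23955… → 0.240

0.240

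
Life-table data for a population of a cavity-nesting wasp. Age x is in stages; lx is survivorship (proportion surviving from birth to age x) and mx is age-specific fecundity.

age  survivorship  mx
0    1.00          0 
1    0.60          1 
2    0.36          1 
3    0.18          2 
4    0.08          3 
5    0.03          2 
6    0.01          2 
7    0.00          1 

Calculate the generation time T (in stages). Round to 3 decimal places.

2.305

lx·mx: 0, 0.6, 0.36, 0.36, 0.24, 0.06, 0.02, 0 → R0 = 1.64
x·lx·mx: 0, 0.6, 0.72, 1.08, 0.96, 0.3, 0.12, 0 → Σ = 3.78
T = 3.78 / 1.64 = 2.304878… → 2.305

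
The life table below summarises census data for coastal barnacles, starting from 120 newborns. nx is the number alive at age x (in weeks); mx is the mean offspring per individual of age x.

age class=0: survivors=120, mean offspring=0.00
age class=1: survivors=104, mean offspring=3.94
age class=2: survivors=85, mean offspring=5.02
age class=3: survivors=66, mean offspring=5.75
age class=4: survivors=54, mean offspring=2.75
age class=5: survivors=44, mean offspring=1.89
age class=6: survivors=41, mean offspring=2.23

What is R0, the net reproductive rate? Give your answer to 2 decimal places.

lx = nx/n0 = nx/120: 1, 0.86667…, 0.70833…, 0.55, 0.45, 0.36667…, 0.34167…
lx·mx by age: 0, 3.414667…, 3.555833…, 3.1625, 1.2375, 0.693…, 0.761917…
R0 = Σ lx·mx = 12.825417… → 12.83

12.83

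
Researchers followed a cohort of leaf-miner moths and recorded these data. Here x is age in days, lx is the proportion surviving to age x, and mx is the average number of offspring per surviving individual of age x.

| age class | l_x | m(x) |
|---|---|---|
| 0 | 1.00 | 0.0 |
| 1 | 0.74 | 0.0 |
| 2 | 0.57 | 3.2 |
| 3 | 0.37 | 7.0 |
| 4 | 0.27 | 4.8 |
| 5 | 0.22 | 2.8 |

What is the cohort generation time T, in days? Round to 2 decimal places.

3.11

lx·mx: 0, 0, 1.824, 2.59, 1.296, 0.616 → R0 = 6.326
x·lx·mx: 0, 0, 3.648, 7.77, 5.184, 3.08 → Σ = 19.682
T = 19.682 / 6.326 = 3.111287… → 3.11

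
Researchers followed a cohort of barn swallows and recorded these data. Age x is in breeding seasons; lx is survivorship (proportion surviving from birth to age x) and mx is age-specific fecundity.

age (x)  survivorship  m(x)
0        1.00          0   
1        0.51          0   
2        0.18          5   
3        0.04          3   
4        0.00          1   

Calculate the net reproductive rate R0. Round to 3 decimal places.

1.020

lx·mx by age: 0, 0, 0.9, 0.12, 0
R0 = Σ lx·mx = 1.02 → 1.020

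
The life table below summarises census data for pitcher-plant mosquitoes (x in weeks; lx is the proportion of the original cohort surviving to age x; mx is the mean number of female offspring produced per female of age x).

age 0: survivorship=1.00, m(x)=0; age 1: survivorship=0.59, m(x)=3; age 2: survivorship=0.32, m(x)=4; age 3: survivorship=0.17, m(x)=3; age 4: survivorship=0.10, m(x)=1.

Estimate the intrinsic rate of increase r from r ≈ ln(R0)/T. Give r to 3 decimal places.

R0 = Σ lx·mx = 0 + 1.77 + 1.28 + 0.51 + 0.1 = 3.66
Σ x·lx·mx = 6.26; T = 6.26/3.66 = 1.71038…
r ≈ ln(R0)/T = ln(3.66)/1.71038… = 0.75858… → 0.759

0.759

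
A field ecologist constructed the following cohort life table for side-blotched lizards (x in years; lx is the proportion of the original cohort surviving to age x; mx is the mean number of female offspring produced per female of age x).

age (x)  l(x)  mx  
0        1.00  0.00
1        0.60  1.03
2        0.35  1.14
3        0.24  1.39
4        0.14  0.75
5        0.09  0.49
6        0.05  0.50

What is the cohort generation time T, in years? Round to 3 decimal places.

2.104

lx·mx: 0, 0.618, 0.399, 0.3336, 0.105, 0.0441, 0.025 → R0 = 1.5247
x·lx·mx: 0, 0.618, 0.798, 1.0008, 0.42, 0.2205, 0.15 → Σ = 3.2073
T = 3.2073 / 1.5247 = 2.103561… → 2.104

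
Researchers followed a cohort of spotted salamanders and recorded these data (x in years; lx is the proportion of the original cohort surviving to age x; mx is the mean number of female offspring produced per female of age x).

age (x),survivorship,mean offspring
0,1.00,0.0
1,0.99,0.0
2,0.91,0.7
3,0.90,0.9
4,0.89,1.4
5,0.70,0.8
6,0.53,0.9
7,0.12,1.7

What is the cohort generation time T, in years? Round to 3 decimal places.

4.011

lx·mx: 0, 0, 0.637, 0.81, 1.246, 0.56, 0.477, 0.204 → R0 = 3.934
x·lx·mx: 0, 0, 1.274, 2.43, 4.984, 2.8, 2.862, 1.428 → Σ = 15.778
T = 15.778 / 3.934 = 4.010676… → 4.011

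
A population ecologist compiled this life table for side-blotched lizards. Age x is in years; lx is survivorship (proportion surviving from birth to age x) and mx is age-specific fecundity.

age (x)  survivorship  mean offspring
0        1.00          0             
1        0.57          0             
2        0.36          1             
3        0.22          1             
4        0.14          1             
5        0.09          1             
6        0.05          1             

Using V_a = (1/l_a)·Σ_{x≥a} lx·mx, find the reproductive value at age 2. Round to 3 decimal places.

2.389

lx·mx for x ≥ 2: 0.36, 0.22, 0.14, 0.09, 0.05 → sum = 0.86
V_2 = 0.86 / l_2 = 0.86 / 0.36 = 2.388889… → 2.389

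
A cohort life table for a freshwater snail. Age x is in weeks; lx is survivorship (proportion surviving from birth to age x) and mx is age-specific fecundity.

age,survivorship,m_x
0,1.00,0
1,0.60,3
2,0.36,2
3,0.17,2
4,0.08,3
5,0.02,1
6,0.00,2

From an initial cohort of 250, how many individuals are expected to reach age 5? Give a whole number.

5

Expected survivors = N0 · l_5 = 250 × 0.02 = 5 → 5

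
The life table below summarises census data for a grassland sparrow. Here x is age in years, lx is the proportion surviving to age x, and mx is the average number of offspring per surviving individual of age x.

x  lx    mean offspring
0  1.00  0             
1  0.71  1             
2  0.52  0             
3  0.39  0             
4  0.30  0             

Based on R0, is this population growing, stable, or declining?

declining

R0 = Σ lx·mx = 0 + 0.71 + 0 + 0 + 0 = 0.71
R0 < 1, so the population is declining.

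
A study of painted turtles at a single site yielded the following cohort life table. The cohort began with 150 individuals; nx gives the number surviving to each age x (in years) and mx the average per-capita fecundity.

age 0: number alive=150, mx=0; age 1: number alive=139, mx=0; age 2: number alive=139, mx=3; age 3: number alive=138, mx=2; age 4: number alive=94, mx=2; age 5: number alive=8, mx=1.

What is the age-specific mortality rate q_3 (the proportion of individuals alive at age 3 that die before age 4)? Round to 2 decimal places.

lx = nx/n0 = nx/150: 1, 0.92667…, 0.92667…, 0.92, 0.62667…, 0.05333…
q_3 = (l_3 − l_4) / l_3 = (0.92 − 0.626667…) / 0.92
     = 0.293333… / 0.92 = 0.318841… → 0.32

0.32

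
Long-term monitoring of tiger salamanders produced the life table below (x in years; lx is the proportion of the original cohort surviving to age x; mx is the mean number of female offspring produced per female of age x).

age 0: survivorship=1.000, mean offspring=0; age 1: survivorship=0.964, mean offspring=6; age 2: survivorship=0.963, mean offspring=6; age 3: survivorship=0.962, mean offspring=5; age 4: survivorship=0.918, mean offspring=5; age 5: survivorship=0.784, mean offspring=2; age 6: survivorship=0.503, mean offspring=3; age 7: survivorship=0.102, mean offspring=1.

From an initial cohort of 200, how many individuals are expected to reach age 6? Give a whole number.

101

Expected survivors = N0 · l_6 = 200 × 0.503 = 100.6 → 101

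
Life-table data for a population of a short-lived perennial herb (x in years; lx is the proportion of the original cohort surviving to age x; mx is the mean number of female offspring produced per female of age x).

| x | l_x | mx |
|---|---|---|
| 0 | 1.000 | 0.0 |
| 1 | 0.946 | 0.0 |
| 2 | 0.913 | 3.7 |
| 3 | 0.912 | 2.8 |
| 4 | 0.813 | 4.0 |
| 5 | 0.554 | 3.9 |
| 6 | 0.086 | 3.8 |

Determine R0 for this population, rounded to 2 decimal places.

lx·mx by age: 0, 0, 3.3781, 2.5536, 3.252, 2.1606, 0.3268
R0 = Σ lx·mx = 11.6711 → 11.67

11.67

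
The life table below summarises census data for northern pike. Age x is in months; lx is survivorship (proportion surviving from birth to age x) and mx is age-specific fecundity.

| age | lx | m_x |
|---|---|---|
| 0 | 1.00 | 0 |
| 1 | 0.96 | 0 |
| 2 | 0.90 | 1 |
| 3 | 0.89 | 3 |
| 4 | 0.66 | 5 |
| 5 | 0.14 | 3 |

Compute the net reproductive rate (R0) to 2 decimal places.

7.29

lx·mx by age: 0, 0, 0.9, 2.67, 3.3, 0.42
R0 = Σ lx·mx = 7.29 → 7.29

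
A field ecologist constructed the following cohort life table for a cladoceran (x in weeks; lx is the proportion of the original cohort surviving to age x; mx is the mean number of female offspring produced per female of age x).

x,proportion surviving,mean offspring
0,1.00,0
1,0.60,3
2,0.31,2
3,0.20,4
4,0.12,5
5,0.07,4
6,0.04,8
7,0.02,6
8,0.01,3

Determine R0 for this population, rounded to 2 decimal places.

4.57

lx·mx by age: 0, 1.8, 0.62, 0.8, 0.6, 0.28, 0.32, 0.12, 0.03
R0 = Σ lx·mx = 4.57 → 4.57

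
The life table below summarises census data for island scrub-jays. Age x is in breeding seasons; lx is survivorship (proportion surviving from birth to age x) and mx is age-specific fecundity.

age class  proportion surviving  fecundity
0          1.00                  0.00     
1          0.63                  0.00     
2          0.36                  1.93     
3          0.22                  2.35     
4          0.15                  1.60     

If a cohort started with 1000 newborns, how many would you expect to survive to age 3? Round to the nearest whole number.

220

Expected survivors = N0 · l_3 = 1000 × 0.22 = 220 → 220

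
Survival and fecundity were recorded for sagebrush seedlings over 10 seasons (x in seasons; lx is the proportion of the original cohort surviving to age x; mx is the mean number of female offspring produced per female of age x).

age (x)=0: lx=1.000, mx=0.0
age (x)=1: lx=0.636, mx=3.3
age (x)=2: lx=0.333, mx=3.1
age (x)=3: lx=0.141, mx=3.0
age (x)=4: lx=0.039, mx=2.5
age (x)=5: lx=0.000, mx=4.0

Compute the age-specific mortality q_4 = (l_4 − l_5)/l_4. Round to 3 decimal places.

q_4 = (l_4 − l_5) / l_4 = (0.039 − 0) / 0.039
     = 0.039 / 0.039 = 1 → 1.000

1.000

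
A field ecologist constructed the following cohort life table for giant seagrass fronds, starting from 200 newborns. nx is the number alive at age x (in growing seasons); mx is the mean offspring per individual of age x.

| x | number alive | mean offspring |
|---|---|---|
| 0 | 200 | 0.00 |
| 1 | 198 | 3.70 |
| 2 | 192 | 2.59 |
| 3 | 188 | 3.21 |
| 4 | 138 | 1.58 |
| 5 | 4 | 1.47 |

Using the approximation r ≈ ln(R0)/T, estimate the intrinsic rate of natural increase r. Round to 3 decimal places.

lx = nx/n0 = nx/200: 1, 0.99, 0.96, 0.94, 0.69, 0.02
R0 = Σ lx·mx = 0 + 3.663 + 2.4864 + 3.0174 + 1.0902 + 0.0294 = 10.2864
Σ x·lx·mx = 22.1958; T = 22.1958/10.2864 = 2.15778…
r ≈ ln(R0)/T = ln(10.2864)/2.15778… = 1.08019… → 1.080

1.080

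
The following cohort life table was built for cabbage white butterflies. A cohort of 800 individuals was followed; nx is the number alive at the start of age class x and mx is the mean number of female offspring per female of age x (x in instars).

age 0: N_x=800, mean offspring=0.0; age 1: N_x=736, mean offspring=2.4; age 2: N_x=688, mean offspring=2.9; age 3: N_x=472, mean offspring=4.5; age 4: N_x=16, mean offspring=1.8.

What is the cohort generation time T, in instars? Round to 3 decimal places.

2.070

lx = nx/n0 = nx/800: 1, 0.92, 0.86, 0.59, 0.02
lx·mx: 0, 2.208, 2.494, 2.655, 0.036 → R0 = 7.393
x·lx·mx: 0, 2.208, 4.988, 7.965, 0.144 → Σ = 15.305
T = 15.305 / 7.393 = 2.070202… → 2.070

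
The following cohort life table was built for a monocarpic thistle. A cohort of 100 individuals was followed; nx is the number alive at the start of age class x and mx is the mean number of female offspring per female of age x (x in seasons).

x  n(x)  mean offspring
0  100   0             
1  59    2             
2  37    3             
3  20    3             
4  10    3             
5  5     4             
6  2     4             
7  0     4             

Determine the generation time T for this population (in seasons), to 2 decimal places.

lx = nx/n0 = nx/100: 1, 0.59, 0.37, 0.2, 0.1, 0.05, 0.02, 0
lx·mx: 0, 1.18, 1.11, 0.6, 0.3, 0.2, 0.08, 0 → R0 = 3.47
x·lx·mx: 0, 1.18, 2.22, 1.8, 1.2, 1, 0.48, 0 → Σ = 7.88
T = 7.88 / 3.47 = 2.270893… → 2.27

2.27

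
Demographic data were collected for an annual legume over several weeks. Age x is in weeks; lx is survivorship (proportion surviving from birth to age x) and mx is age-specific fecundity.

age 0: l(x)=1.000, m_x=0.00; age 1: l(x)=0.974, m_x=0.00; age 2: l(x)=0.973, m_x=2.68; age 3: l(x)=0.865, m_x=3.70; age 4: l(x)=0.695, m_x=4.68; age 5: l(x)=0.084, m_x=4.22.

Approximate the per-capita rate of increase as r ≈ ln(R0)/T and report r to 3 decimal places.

0.713

R0 = Σ lx·mx = 0 + 0 + 2.60764 + 3.2005 + 3.2526 + 0.35448 = 9.41522
Σ x·lx·mx = 29.59958; T = 29.59958/9.41522 = 3.1438…
r ≈ ln(R0)/T = ln(9.41522)/3.1438… = 0.71325… → 0.713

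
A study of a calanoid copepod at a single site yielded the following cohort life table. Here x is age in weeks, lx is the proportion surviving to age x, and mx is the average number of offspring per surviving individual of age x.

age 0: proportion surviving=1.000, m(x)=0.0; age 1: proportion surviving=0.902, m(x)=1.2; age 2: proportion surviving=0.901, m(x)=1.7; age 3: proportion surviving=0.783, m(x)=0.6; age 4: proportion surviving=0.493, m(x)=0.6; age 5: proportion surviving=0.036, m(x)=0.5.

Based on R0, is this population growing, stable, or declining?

growing

R0 = Σ lx·mx = 0 + 1.0824 + 1.5317 + 0.4698 + 0.2958 + 0.018 = 3.3977
R0 > 1, so the population is growing.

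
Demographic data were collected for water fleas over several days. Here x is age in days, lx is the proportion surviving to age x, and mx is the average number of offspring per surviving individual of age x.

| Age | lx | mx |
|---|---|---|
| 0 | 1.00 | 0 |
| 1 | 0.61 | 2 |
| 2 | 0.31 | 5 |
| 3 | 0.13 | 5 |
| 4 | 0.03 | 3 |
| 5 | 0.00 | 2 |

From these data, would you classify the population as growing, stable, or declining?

R0 = Σ lx·mx = 0 + 1.22 + 1.55 + 0.65 + 0.09 + 0 = 3.51
R0 > 1, so the population is growing.

growing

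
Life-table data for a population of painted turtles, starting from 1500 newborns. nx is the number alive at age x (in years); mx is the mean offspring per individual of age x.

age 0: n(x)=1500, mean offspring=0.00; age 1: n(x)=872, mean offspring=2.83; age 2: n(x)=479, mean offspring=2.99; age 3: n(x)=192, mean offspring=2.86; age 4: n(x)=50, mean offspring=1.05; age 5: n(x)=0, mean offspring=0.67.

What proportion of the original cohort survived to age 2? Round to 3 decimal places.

0.319

l_2 = n_2/n_0 = 479/1500 = 0.319333… → 0.319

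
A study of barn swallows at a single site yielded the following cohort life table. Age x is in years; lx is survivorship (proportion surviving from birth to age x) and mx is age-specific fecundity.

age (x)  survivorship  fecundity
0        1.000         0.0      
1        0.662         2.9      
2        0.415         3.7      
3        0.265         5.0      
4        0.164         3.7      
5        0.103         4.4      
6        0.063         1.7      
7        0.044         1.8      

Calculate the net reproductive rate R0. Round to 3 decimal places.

6.027

lx·mx by age: 0, 1.9198, 1.5355, 1.325, 0.6068, 0.4532, 0.1071, 0.0792
R0 = Σ lx·mx = 6.0266 → 6.027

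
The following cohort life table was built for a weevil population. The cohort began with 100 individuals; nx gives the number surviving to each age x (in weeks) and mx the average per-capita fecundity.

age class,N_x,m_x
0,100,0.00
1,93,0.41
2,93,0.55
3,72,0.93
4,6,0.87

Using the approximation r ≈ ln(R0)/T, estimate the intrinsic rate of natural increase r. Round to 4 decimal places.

lx = nx/n0 = nx/100: 1, 0.93, 0.93, 0.72, 0.06
R0 = Σ lx·mx = 0 + 0.3813 + 0.5115 + 0.6696 + 0.0522 = 1.6146
Σ x·lx·mx = 3.6219; T = 3.6219/1.6146 = 2.24322…
r ≈ ln(R0)/T = ln(1.6146)/2.24322… = 0.213571… → 0.2136

0.2136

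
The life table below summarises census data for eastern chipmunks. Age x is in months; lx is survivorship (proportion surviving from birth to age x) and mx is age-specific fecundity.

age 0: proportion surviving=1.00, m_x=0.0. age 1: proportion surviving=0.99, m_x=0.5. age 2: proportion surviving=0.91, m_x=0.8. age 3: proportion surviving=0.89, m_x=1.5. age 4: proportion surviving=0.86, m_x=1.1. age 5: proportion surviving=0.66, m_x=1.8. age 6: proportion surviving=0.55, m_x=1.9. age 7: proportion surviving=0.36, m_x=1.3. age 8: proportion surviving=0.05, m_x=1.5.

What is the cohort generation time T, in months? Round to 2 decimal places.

4.11

lx·mx: 0, 0.495, 0.728, 1.335, 0.946, 1.188, 1.045, 0.468, 0.075 → R0 = 6.28
x·lx·mx: 0, 0.495, 1.456, 4.005, 3.784, 5.94, 6.27, 3.276, 0.6 → Σ = 25.826
T = 25.826 / 6.28 = 4.11242… → 4.11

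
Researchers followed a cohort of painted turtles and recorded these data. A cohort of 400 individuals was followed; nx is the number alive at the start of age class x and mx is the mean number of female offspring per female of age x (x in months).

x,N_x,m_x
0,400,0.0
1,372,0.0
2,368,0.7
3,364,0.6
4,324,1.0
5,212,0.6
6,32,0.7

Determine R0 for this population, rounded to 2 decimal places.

2.37

lx = nx/n0 = nx/400: 1, 0.93, 0.92, 0.91, 0.81, 0.53, 0.08
lx·mx by age: 0, 0, 0.644, 0.546, 0.81, 0.318, 0.056
R0 = Σ lx·mx = 2.374 → 2.37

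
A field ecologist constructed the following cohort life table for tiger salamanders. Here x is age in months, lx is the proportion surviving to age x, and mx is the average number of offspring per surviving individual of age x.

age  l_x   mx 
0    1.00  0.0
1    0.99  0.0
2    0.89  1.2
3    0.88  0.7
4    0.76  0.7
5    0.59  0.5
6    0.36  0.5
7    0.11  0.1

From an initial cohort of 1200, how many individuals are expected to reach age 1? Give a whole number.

1188

Expected survivors = N0 · l_1 = 1200 × 0.99 = 1188 → 1188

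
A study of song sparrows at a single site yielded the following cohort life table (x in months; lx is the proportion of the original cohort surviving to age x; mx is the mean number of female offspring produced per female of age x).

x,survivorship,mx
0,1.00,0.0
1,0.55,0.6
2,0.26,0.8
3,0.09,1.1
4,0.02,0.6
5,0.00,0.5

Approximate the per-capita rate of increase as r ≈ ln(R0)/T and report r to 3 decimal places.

R0 = Σ lx·mx = 0 + 0.33 + 0.208 + 0.099 + 0.012 + 0 = 0.649
Σ x·lx·mx = 1.091; T = 1.091/0.649 = 1.68105…
r ≈ ln(R0)/T = ln(0.649)/1.68105… = -0.25717… → -0.257

-0.257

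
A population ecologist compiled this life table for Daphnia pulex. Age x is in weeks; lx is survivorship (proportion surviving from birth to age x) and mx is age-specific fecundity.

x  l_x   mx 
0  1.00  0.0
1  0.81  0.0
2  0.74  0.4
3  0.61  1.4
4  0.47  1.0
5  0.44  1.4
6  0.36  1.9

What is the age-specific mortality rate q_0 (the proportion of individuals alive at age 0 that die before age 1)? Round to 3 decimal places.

q_0 = (l_0 − l_1) / l_0 = (1 − 0.81) / 1
     = 0.19 / 1 = 0.19 → 0.190

0.190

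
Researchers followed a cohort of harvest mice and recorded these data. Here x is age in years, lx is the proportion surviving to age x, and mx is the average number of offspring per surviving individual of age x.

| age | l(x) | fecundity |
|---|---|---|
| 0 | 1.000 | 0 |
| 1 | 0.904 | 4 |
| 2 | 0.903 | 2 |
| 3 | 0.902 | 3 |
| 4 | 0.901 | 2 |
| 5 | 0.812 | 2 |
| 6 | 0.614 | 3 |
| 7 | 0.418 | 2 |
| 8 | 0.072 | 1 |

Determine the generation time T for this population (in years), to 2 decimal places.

3.37

lx·mx: 0, 3.616, 1.806, 2.706, 1.802, 1.624, 1.842, 0.836, 0.072 → R0 = 14.304
x·lx·mx: 0, 3.616, 3.612, 8.118, 7.208, 8.12, 11.052, 5.852, 0.576 → Σ = 48.154
T = 48.154 / 14.304 = 3.366471… → 3.37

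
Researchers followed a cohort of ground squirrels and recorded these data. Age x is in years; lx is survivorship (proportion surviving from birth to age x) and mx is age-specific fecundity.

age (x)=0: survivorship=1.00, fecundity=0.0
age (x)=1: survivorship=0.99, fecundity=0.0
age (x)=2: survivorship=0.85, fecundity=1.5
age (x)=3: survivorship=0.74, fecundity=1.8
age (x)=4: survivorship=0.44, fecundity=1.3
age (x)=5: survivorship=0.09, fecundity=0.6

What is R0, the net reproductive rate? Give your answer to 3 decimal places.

3.233

lx·mx by age: 0, 0, 1.275, 1.332, 0.572, 0.054
R0 = Σ lx·mx = 3.233 → 3.233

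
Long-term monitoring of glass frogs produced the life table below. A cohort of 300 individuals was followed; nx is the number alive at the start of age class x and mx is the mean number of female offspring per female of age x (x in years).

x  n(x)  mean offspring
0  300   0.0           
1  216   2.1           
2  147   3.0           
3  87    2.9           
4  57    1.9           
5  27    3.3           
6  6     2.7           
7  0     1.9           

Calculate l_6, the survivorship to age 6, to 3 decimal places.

l_6 = n_6/n_0 = 6/300 = 0.02 → 0.020

0.020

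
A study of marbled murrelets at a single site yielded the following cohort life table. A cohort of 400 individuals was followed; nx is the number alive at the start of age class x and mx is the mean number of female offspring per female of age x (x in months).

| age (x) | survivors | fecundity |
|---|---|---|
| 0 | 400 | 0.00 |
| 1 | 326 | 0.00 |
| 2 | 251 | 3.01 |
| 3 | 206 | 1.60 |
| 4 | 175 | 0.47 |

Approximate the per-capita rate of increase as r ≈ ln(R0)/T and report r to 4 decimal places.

lx = nx/n0 = nx/400: 1, 0.815, 0.6275, 0.515, 0.4375
R0 = Σ lx·mx = 0 + 0 + 1.88878… + 0.824 + 0.20563… = 2.9184
Σ x·lx·mx = 7.07205; T = 7.07205/2.9184 = 2.42326…
r ≈ ln(R0)/T = ln(2.9184)/2.42326… = 0.441981… → 0.4420

0.4420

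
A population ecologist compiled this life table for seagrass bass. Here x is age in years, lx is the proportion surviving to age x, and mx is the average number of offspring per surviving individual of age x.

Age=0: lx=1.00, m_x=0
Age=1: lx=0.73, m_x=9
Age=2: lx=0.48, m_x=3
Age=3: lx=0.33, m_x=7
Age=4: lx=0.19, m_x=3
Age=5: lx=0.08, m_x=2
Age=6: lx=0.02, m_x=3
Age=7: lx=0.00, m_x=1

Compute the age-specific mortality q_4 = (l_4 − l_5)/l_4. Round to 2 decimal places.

0.58

q_4 = (l_4 − l_5) / l_4 = (0.19 − 0.08) / 0.19
     = 0.11 / 0.19 = 0.578947… → 0.58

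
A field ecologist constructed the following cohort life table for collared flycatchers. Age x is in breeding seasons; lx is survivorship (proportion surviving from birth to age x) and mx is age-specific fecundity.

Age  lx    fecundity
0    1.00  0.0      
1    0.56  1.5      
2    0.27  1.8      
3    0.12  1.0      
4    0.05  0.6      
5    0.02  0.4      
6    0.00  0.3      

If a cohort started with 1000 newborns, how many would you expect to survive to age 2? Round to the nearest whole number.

Expected survivors = N0 · l_2 = 1000 × 0.27 = 270 → 270

270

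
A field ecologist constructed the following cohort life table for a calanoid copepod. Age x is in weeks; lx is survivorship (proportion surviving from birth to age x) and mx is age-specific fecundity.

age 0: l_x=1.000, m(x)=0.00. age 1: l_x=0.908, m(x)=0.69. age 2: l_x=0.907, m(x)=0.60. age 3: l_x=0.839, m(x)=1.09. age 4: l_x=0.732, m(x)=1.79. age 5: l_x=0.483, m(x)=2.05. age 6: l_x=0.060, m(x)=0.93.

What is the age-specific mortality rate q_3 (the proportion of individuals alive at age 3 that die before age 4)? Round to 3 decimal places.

0.128

q_3 = (l_3 − l_4) / l_3 = (0.839 − 0.732) / 0.839
     = 0.107 / 0.839 = 0.127533… → 0.128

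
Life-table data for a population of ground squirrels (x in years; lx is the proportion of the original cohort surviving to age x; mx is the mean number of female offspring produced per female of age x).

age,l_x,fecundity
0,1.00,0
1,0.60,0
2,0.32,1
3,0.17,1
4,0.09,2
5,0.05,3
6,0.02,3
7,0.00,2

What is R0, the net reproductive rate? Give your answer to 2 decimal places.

lx·mx by age: 0, 0, 0.32, 0.17, 0.18, 0.15, 0.06, 0
R0 = Σ lx·mx = 0.88 → 0.88

0.88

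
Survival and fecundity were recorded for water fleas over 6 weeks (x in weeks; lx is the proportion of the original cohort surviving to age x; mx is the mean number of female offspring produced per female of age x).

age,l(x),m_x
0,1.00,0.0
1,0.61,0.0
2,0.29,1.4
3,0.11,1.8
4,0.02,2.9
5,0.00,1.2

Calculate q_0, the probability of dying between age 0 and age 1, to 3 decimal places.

0.390

q_0 = (l_0 − l_1) / l_0 = (1 − 0.61) / 1
     = 0.39 / 1 = 0.39 → 0.390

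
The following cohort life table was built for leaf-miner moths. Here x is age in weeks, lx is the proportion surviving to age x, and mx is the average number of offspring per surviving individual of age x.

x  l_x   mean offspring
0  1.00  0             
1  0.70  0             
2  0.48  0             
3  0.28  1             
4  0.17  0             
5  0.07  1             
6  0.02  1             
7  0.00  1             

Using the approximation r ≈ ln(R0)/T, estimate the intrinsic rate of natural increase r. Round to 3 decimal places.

R0 = Σ lx·mx = 0 + 0 + 0 + 0.28 + 0 + 0.07 + 0.02 + 0 = 0.37
Σ x·lx·mx = 1.31; T = 1.31/0.37 = 3.54054…
r ≈ ln(R0)/T = ln(0.37)/3.54054… = -0.28082… → -0.281

-0.281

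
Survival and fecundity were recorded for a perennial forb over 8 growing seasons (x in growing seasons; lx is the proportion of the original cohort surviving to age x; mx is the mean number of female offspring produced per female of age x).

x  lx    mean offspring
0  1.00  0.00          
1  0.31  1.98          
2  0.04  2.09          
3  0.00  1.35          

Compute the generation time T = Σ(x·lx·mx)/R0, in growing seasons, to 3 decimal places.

lx·mx: 0, 0.6138, 0.0836, 0 → R0 = 0.6974
x·lx·mx: 0, 0.6138, 0.1672, 0 → Σ = 0.781
T = 0.781 / 0.6974 = 1.119874… → 1.120

1.120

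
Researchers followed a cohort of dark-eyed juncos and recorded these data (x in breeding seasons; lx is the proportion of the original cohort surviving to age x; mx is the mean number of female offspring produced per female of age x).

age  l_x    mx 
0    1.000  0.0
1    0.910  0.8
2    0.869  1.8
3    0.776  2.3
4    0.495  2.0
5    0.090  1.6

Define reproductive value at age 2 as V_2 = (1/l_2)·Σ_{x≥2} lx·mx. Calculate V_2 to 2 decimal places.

lx·mx for x ≥ 2: 1.5642, 1.7848, 0.99, 0.144 → sum = 4.483
V_2 = 4.483 / l_2 = 4.483 / 0.869 = 5.158803… → 5.16

5.16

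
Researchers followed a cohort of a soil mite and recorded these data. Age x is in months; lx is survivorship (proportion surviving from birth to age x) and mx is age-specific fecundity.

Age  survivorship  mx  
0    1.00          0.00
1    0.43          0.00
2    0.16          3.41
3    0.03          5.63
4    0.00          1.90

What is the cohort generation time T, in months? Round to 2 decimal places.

2.24

lx·mx: 0, 0, 0.5456, 0.1689, 0 → R0 = 0.7145
x·lx·mx: 0, 0, 1.0912, 0.5067, 0 → Σ = 1.5979
T = 1.5979 / 0.7145 = 2.236389… → 2.24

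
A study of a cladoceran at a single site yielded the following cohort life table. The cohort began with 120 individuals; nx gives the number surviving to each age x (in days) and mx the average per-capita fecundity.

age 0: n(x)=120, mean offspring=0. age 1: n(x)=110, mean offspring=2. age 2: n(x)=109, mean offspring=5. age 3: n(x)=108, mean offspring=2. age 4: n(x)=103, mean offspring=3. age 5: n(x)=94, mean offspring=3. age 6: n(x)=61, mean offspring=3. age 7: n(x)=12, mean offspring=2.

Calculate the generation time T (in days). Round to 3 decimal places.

lx = nx/n0 = nx/120: 1, 0.91667…, 0.90833…, 0.9, 0.85833…, 0.78333…, 0.50833…, 0.1
lx·mx: 0, 1.833333…, 4.541667…, 1.8, 2.575…, 2.35…, 1.525…, 0.2 → R0 = 14.825…
x·lx·mx: 0, 1.833333…, 9.083333…, 5.4, 10.3…, 11.75…, 9.15…, 1.4 → Σ = 48.916667…
T = 48.916667… / 14.825… = 3.299607… → 3.300

3.300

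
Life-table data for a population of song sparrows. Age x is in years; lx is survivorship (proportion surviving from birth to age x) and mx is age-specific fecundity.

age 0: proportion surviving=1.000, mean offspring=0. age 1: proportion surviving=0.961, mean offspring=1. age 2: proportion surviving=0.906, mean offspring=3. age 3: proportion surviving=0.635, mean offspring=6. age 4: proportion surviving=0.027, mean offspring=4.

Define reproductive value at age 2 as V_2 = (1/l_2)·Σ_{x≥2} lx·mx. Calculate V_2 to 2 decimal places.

7.32

lx·mx for x ≥ 2: 2.718, 3.81, 0.108 → sum = 6.636
V_2 = 6.636 / l_2 = 6.636 / 0.906 = 7.324503… → 7.32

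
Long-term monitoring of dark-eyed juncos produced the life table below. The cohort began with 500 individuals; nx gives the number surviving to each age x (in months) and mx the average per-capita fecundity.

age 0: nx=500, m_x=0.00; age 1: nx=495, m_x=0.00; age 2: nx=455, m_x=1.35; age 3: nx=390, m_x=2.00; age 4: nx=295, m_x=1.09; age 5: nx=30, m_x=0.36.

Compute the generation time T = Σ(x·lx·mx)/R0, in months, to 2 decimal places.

lx = nx/n0 = nx/500: 1, 0.99, 0.91, 0.78, 0.59, 0.06
lx·mx: 0, 0, 1.2285, 1.56, 0.6431, 0.0216 → R0 = 3.4532
x·lx·mx: 0, 0, 2.457, 4.68, 2.5724, 0.108 → Σ = 9.8174
T = 9.8174 / 3.4532 = 2.842986… → 2.84

2.84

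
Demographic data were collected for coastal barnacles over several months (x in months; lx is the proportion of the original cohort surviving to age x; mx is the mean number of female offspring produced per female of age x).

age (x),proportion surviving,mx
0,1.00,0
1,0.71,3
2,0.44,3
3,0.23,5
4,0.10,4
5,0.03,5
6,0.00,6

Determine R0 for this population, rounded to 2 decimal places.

lx·mx by age: 0, 2.13, 1.32, 1.15, 0.4, 0.15, 0
R0 = Σ lx·mx = 5.15 → 5.15

5.15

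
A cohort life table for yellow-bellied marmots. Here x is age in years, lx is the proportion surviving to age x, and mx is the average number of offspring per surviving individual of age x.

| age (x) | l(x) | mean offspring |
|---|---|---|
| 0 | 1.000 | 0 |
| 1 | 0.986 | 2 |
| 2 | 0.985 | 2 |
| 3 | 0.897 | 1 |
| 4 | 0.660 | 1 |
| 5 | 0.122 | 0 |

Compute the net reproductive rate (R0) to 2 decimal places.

lx·mx by age: 0, 1.972, 1.97, 0.897, 0.66, 0
R0 = Σ lx·mx = 5.499 → 5.50

5.50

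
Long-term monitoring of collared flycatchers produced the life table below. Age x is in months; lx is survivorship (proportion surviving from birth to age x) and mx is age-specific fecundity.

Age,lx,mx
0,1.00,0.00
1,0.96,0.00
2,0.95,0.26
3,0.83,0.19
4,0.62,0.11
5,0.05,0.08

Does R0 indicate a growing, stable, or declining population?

declining

R0 = Σ lx·mx = 0 + 0 + 0.247 + 0.1577 + 0.0682 + 0.004 = 0.4769
R0 < 1, so the population is declining.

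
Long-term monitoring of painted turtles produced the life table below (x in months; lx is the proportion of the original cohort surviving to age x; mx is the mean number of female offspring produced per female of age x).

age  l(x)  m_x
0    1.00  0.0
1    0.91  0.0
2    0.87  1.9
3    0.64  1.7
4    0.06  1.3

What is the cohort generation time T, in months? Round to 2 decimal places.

lx·mx: 0, 0, 1.653, 1.088, 0.078 → R0 = 2.819
x·lx·mx: 0, 0, 3.306, 3.264, 0.312 → Σ = 6.882
T = 6.882 / 2.819 = 2.441291… → 2.44

2.44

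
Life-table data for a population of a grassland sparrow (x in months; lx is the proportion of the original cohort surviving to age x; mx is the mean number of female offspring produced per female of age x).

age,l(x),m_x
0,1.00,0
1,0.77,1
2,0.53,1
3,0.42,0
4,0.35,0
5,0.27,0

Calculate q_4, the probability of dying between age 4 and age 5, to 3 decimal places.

q_4 = (l_4 − l_5) / l_4 = (0.35 − 0.27) / 0.35
     = 0.08 / 0.35 = 0.228571… → 0.229

0.229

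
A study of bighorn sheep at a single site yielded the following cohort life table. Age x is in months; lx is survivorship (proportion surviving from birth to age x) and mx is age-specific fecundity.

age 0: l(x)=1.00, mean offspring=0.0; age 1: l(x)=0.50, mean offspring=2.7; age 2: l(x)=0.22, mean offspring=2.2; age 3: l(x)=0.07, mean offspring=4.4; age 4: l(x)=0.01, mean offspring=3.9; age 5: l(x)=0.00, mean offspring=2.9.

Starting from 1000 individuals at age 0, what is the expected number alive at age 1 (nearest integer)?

Expected survivors = N0 · l_1 = 1000 × 0.50 = 500 → 500

500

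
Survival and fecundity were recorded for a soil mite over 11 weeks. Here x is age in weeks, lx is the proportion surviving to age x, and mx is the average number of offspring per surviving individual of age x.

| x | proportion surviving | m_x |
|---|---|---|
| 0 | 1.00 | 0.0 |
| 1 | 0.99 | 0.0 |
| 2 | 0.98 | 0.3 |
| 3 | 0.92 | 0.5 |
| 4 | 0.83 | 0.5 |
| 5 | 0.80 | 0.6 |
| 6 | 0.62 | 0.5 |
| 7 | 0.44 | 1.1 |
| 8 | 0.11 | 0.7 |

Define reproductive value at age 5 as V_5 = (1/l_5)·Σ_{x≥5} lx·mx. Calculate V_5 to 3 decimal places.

1.689

lx·mx for x ≥ 5: 0.48, 0.31, 0.484, 0.077 → sum = 1.351
V_5 = 1.351 / l_5 = 1.351 / 0.8 = 1.68875 → 1.689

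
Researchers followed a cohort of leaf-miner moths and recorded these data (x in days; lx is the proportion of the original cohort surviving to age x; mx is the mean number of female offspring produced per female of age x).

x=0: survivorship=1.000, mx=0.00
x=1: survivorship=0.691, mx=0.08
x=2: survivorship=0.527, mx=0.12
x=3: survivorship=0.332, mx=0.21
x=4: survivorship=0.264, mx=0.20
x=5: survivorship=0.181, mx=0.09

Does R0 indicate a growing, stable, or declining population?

R0 = Σ lx·mx = 0 + 0.05528 + 0.06324 + 0.06972 + 0.0528 + 0.01629 = 0.25733
R0 < 1, so the population is declining.

declining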